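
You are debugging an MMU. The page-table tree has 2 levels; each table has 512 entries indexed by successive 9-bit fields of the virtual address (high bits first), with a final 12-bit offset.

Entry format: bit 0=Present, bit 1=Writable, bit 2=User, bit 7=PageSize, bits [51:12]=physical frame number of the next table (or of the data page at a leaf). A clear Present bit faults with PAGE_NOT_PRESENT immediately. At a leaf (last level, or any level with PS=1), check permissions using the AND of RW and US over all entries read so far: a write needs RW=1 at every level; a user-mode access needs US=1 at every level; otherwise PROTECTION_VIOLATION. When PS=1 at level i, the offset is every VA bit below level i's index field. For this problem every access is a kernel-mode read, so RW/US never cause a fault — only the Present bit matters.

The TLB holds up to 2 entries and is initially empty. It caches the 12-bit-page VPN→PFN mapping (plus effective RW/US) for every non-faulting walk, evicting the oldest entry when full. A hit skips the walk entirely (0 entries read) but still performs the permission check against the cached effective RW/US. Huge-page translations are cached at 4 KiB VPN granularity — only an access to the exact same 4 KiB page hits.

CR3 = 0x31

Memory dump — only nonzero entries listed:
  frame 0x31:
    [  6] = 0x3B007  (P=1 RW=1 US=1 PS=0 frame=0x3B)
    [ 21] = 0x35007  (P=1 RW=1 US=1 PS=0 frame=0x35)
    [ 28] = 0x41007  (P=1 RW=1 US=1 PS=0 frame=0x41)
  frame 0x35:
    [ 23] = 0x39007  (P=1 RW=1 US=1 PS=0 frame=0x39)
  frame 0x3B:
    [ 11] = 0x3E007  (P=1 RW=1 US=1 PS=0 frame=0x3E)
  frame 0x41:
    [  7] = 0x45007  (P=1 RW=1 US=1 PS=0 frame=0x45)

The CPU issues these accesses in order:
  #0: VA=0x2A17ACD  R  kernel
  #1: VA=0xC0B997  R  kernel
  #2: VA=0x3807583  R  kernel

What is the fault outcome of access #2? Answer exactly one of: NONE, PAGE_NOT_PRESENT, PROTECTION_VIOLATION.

Walk each access:
#0 VA=0x2A17ACD (r,kernel):
  L0 @0x31[21] → 0x35007  P=1,RW=1,US=1,PS=0
  L1 @0x35[23] → 0x39007  P=1,RW=1,US=1,PS=0
  ✓ 0x39ACD  — 2 lookups
#1 VA=0xC0B997 (r,kernel):
  L0 @0x31[6] → 0x3B007  P=1,RW=1,US=1,PS=0
  L1 @0x3B[11] → 0x3E007  P=1,RW=1,US=1,PS=0
  ✓ 0x3E997  — 2 lookups
#2 VA=0x3807583 (r,kernel):
  L0 @0x31[28] → 0x41007  P=1,RW=1,US=1,PS=0
  L1 @0x41[7] → 0x45007  P=1,RW=1,US=1,PS=0
  ✓ 0x45583  — 2 lookups

Access #2 fault: NONE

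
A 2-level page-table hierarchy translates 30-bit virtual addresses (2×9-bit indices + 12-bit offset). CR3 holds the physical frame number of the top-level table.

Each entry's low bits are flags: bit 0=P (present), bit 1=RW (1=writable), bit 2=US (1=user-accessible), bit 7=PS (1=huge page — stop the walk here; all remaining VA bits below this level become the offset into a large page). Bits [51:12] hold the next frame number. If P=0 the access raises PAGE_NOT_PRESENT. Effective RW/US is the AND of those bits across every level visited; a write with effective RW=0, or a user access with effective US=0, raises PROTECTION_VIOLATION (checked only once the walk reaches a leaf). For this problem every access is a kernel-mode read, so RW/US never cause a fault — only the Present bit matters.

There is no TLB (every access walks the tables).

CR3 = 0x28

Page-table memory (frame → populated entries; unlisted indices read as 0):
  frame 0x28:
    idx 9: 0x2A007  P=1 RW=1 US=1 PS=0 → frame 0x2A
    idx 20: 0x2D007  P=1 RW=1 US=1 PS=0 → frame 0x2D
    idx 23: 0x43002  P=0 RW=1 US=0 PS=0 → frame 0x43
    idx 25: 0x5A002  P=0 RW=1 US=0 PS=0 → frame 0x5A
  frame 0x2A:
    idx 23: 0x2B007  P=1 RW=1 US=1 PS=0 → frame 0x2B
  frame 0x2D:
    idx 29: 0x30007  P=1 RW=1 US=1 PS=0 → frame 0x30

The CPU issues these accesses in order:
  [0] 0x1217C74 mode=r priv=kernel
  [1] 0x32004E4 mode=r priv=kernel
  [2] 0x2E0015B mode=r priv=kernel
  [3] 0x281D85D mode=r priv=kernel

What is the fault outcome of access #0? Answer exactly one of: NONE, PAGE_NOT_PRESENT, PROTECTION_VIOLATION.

Trace:
#0 VA=0x1217C74 (r,kernel):
  L0 @0x28[9] → 0x2A007  P=1,RW=1,US=1,PS=0
  L1 @0x2A[23] → 0x2B007  P=1,RW=1,US=1,PS=0
  → PA=0x2BC74  (2 entries read)
#1 VA=0x32004E4 (r,kernel):
  L0 @0x28[25] → 0x5A002  P=0,RW=1,US=0,PS=0
  ⇒ fault: PAGE_NOT_PRESENT  — 1 lookups
#2 VA=0x2E0015B (r,kernel):
  L0 @0x28[23] → 0x43002  P=0,RW=1,US=0,PS=0
  ⇒ fault: PAGE_NOT_PRESENT  — 1 lookups
#3 VA=0x281D85D (r,kernel):
  L0 @0x28[20] → 0x2D007  P=1,RW=1,US=1,PS=0
  L1 @0x2D[29] → 0x30007  P=1,RW=1,US=1,PS=0
  → PA=0x3085D  (2 entries read)

Access #0 fault: NONE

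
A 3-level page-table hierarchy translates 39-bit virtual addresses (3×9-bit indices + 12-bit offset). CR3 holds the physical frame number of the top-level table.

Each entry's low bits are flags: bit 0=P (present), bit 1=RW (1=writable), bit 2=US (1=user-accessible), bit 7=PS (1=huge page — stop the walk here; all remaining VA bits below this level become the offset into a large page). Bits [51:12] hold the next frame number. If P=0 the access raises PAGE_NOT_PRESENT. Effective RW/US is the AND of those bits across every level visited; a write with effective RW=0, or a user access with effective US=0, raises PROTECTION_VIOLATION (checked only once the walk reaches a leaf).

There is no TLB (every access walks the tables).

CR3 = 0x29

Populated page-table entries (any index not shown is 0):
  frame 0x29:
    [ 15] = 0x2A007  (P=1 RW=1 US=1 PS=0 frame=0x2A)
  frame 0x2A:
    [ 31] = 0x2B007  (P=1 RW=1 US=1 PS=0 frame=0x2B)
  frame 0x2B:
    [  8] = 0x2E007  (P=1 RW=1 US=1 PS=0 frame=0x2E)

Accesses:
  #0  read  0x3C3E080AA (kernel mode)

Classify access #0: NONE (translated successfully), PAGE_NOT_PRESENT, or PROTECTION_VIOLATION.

Per-access translation:
#0 VA=0x3C3E080AA (r,kernel):
  lvl0: tbl 0x29, slot 15 ⇒ 0x2A007 (P1/RW1/US1/PS0)
  lvl1: tbl 0x2A, slot 31 ⇒ 0x2B007 (P1/RW1/US1/PS0)
  lvl2: tbl 0x2B, slot 8 ⇒ 0x2E007 (P1/RW1/US1/PS0)
  ⇒ phys 0x2E0AA  [3 reads]

Access #0 fault: NONE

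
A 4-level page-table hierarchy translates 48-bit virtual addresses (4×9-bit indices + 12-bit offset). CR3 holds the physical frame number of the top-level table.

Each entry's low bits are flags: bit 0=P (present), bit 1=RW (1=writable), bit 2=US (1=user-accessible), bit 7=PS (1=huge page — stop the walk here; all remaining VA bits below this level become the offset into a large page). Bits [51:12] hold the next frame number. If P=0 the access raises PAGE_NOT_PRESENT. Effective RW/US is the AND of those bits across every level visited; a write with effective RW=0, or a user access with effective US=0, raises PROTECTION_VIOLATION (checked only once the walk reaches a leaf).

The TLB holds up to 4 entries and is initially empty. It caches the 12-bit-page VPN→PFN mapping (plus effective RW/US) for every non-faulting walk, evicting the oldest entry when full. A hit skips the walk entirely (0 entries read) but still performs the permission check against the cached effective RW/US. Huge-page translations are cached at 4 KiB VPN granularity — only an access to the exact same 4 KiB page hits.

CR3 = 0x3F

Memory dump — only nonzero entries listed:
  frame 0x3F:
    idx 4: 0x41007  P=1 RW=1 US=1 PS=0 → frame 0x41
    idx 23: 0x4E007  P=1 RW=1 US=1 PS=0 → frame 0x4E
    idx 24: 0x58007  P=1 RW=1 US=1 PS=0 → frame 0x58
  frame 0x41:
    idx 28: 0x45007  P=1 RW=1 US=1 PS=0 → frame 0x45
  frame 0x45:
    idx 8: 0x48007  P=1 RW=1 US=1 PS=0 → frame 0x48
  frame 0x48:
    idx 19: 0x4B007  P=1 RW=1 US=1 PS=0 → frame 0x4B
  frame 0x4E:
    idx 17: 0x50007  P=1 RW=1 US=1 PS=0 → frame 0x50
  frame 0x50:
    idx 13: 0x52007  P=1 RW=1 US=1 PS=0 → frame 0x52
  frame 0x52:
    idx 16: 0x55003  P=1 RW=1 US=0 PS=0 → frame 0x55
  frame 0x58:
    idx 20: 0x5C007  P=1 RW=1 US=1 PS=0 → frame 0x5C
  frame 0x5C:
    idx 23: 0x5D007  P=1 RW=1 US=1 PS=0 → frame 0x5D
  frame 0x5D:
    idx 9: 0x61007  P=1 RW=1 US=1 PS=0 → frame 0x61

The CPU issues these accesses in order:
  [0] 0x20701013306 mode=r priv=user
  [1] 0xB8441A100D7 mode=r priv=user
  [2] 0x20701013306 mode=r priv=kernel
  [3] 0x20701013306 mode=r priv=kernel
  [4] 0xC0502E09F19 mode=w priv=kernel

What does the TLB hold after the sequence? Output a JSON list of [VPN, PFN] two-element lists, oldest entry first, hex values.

Per-access translation:
#0 VA=0x20701013306 (r,user):
  [0] read 0x3F idx=4: raw=0x41007 flags P=1 W=1 U=1 S=0
  [1] read 0x41 idx=28: raw=0x45007 flags P=1 W=1 U=1 S=0
  [2] read 0x45 idx=8: raw=0x48007 flags P=1 W=1 U=1 S=0
  [3] read 0x48 idx=19: raw=0x4B007 flags P=1 W=1 U=1 S=0
  ⇒ phys 0x4B306  [4 reads]
#1 VA=0xB8441A100D7 (r,user):
  [0] read 0x3F idx=23: raw=0x4E007 flags P=1 W=1 U=1 S=0
  [1] read 0x4E idx=17: raw=0x50007 flags P=1 W=1 U=1 S=0
  [2] read 0x50 idx=13: raw=0x52007 flags P=1 W=1 U=1 S=0
  [3] read 0x52 idx=16: raw=0x55003 flags P=1 W=1 U=0 S=0
  ✗ PROTECTION_VIOLATION  [4 reads]
#2 VA=0x20701013306 (r,kernel):
  TLB hit vpn=0x20701013 → PA=0x4B306
#3 VA=0x20701013306 (r,kernel):
  TLB hit vpn=0x20701013 → PA=0x4B306
#4 VA=0xC0502E09F19 (w,kernel):
  [0] read 0x3F idx=24: raw=0x58007 flags P=1 W=1 U=1 S=0
  [1] read 0x58 idx=20: raw=0x5C007 flags P=1 W=1 U=1 S=0
  [2] read 0x5C idx=23: raw=0x5D007 flags P=1 W=1 U=1 S=0
  [3] read 0x5D idx=9: raw=0x61007 flags P=1 W=1 U=1 S=0
  ⇒ phys 0x61F19  [4 reads]

TLB: [["0x20701013", "0x4B"], ["0xC0502E09", "0x61"]]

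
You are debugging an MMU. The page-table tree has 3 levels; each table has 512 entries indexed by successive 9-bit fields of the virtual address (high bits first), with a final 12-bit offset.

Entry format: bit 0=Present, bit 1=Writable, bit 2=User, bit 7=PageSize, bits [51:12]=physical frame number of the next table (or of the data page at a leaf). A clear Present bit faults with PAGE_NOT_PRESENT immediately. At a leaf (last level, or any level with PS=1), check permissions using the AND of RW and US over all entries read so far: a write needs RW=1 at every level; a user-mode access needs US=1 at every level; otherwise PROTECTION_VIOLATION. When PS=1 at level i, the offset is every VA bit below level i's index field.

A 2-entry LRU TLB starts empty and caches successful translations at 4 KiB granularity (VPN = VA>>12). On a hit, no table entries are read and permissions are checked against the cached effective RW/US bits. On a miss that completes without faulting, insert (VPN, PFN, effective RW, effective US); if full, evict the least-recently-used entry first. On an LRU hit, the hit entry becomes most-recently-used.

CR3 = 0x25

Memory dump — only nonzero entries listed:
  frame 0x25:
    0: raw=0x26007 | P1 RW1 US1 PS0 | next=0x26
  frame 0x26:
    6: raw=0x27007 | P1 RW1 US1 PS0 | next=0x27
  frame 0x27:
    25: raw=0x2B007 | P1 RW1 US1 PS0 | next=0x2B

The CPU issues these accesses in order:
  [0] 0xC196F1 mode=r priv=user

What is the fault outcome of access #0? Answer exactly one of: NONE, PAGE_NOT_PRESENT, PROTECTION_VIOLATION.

Trace:
#0 VA=0xC196F1 (r,user):
  L0 @0x25[0] → 0x26007  P=1,RW=1,US=1,PS=0
  L1 @0x26[6] → 0x27007  P=1,RW=1,US=1,PS=0
  L2 @0x27[25] → 0x2B007  P=1,RW=1,US=1,PS=0
  ⇒ phys 0x2B6F1  [3 reads]

Access #0 fault: NONE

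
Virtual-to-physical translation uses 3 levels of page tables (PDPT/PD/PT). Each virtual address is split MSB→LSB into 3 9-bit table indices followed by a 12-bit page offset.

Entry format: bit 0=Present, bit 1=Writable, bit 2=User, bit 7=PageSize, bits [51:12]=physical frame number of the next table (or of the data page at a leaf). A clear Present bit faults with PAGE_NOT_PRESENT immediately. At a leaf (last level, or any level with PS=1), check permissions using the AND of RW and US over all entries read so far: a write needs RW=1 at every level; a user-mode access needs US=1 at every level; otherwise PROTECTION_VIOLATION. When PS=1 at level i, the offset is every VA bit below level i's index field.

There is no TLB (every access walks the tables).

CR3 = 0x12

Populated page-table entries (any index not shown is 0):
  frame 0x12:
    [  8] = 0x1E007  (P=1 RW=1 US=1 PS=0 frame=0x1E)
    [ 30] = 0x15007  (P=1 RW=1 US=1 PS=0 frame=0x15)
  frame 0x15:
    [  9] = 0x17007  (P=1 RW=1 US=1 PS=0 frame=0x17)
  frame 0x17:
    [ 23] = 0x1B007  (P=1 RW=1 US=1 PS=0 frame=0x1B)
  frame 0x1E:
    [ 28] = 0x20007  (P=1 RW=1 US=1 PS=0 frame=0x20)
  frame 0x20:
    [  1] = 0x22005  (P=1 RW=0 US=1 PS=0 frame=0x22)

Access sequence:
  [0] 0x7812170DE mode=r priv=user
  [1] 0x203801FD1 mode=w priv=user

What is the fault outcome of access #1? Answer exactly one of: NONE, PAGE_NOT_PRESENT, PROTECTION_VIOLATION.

Trace:
#0 VA=0x7812170DE (r,user):
  L0 @0x12[30] → 0x15007  P=1,RW=1,US=1,PS=0
  L1 @0x15[9] → 0x17007  P=1,RW=1,US=1,PS=0
  L2 @0x17[23] → 0x1B007  P=1,RW=1,US=1,PS=0
  ⇒ phys 0x1B0DE  [3 reads]
#1 VA=0x203801FD1 (w,user):
  L0 @0x12[8] → 0x1E007  P=1,RW=1,US=1,PS=0
  L1 @0x1E[28] → 0x20007  P=1,RW=1,US=1,PS=0
  L2 @0x20[1] → 0x22005  P=1,RW=0,US=1,PS=0
  ⇒ fault: PROTECTION_VIOLATION  — 3 lookups

Access #1 fault: PROTECTION_VIOLATION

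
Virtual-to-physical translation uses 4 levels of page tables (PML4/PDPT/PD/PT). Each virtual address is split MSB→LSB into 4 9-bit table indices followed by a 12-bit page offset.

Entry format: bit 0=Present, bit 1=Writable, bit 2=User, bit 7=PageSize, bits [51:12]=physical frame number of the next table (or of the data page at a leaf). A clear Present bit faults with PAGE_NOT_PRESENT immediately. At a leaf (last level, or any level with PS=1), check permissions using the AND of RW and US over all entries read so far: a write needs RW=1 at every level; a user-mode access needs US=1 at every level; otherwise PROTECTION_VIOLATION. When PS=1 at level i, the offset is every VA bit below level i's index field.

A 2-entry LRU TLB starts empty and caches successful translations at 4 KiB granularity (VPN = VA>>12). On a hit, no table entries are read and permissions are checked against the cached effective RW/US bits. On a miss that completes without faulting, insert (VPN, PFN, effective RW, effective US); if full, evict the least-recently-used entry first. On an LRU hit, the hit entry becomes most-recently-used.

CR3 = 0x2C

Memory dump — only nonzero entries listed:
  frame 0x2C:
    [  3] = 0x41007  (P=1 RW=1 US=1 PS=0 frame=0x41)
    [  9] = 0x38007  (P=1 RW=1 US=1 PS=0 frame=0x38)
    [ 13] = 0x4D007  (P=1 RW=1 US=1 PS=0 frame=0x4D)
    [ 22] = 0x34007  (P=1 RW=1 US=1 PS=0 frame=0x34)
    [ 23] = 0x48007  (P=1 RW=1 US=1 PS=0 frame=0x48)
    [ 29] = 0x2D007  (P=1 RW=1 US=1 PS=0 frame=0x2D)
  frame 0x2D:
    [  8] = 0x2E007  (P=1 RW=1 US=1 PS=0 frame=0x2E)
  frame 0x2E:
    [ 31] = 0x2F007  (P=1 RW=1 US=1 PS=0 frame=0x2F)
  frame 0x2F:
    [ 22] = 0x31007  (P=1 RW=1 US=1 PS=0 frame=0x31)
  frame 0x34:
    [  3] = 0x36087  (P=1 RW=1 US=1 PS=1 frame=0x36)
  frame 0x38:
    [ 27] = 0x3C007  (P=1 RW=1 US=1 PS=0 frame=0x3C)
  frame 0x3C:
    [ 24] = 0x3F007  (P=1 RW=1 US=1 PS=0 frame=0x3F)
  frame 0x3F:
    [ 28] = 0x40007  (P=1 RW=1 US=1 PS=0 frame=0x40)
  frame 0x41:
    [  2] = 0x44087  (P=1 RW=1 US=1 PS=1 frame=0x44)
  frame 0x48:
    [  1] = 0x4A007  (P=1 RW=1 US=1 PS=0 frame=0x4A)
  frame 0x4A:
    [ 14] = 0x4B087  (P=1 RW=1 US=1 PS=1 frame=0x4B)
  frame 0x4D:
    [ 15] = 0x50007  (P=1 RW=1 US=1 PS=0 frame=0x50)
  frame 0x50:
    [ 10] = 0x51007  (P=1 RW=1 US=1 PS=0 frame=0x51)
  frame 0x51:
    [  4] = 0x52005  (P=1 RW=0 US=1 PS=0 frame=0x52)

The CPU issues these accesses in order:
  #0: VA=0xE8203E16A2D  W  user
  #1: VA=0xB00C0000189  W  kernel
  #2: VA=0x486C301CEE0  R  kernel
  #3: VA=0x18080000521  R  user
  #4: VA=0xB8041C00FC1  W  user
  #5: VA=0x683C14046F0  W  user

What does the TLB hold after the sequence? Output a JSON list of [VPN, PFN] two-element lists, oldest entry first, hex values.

Walk each access:
#0 VA=0xE8203E16A2D (w,user):
  L0: frame=0x2C idx=29 entry=0x2D007 [P=1 RW=1 US=1 PS=0]
  L1: frame=0x2D idx=8 entry=0x2E007 [P=1 RW=1 US=1 PS=0]
  L2: frame=0x2E idx=31 entry=0x2F007 [P=1 RW=1 US=1 PS=0]
  L3: frame=0x2F idx=22 entry=0x31007 [P=1 RW=1 US=1 PS=0]
  ⇒ phys 0x31A2D  [4 reads]
#1 VA=0xB00C0000189 (w,kernel):
  L0: frame=0x2C idx=22 entry=0x34007 [P=1 RW=1 US=1 PS=0]
  L1: frame=0x34 idx=3 entry=0x36087 [P=1 RW=1 US=1 PS=1]
  ⇒ phys 0x36189 (huge @L1)  [2 reads]
#2 VA=0x486C301CEE0 (r,kernel):
  L0: frame=0x2C idx=9 entry=0x38007 [P=1 RW=1 US=1 PS=0]
  L1: frame=0x38 idx=27 entry=0x3C007 [P=1 RW=1 US=1 PS=0]
  L2: frame=0x3C idx=24 entry=0x3F007 [P=1 RW=1 US=1 PS=0]
  L3: frame=0x3F idx=28 entry=0x40007 [P=1 RW=1 US=1 PS=0]
  ⇒ phys 0x40EE0  [4 reads]
#3 VA=0x18080000521 (r,user):
  L0: frame=0x2C idx=3 entry=0x41007 [P=1 RW=1 US=1 PS=0]
  L1: frame=0x41 idx=2 entry=0x44087 [P=1 RW=1 US=1 PS=1]
  ⇒ phys 0x44521 (huge @L1)  [2 reads]
#4 VA=0xB8041C00FC1 (w,user):
  L0: frame=0x2C idx=23 entry=0x48007 [P=1 RW=1 US=1 PS=0]
  L1: frame=0x48 idx=1 entry=0x4A007 [P=1 RW=1 US=1 PS=0]
  L2: frame=0x4A idx=14 entry=0x4B087 [P=1 RW=1 US=1 PS=1]
  ⇒ phys 0x4BFC1 (huge @L2)  [3 reads]
#5 VA=0x683C14046F0 (w,user):
  L0: frame=0x2C idx=13 entry=0x4D007 [P=1 RW=1 US=1 PS=0]
  L1: frame=0x4D idx=15 entry=0x50007 [P=1 RW=1 US=1 PS=0]
  L2: frame=0x50 idx=10 entry=0x51007 [P=1 RW=1 US=1 PS=0]
  L3: frame=0x51 idx=4 entry=0x52005 [P=1 RW=0 US=1 PS=0]
  → PROTECTION_VIOLATION  (4 entries read)

TLB: [["0x18080000", "0x44"], ["0xB8041C00", "0x4B"]]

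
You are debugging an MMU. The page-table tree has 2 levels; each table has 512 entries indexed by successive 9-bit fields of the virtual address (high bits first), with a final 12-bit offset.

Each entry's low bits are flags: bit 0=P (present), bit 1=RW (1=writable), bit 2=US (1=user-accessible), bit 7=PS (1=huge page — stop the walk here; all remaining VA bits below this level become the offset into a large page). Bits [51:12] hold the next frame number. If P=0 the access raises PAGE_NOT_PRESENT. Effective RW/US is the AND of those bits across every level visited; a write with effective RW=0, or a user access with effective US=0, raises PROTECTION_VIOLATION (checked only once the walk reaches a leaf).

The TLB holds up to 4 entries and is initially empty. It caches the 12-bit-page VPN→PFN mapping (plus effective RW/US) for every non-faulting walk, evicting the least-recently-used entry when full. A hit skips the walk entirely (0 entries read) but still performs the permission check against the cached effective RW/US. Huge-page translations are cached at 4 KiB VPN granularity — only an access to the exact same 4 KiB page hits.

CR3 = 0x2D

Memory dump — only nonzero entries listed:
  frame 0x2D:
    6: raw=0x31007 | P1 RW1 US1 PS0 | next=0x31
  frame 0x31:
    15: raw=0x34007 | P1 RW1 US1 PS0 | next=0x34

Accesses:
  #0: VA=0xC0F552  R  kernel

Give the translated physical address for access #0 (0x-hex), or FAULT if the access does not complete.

Per-access translation:
#0 VA=0xC0F552 (r,kernel):
  L0 @0x2D[6] → 0x31007  P=1,RW=1,US=1,PS=0
  L1 @0x31[15] → 0x34007  P=1,RW=1,US=1,PS=0
  ✓ 0x34552  — 2 lookups

Access #0 PA: 0x34552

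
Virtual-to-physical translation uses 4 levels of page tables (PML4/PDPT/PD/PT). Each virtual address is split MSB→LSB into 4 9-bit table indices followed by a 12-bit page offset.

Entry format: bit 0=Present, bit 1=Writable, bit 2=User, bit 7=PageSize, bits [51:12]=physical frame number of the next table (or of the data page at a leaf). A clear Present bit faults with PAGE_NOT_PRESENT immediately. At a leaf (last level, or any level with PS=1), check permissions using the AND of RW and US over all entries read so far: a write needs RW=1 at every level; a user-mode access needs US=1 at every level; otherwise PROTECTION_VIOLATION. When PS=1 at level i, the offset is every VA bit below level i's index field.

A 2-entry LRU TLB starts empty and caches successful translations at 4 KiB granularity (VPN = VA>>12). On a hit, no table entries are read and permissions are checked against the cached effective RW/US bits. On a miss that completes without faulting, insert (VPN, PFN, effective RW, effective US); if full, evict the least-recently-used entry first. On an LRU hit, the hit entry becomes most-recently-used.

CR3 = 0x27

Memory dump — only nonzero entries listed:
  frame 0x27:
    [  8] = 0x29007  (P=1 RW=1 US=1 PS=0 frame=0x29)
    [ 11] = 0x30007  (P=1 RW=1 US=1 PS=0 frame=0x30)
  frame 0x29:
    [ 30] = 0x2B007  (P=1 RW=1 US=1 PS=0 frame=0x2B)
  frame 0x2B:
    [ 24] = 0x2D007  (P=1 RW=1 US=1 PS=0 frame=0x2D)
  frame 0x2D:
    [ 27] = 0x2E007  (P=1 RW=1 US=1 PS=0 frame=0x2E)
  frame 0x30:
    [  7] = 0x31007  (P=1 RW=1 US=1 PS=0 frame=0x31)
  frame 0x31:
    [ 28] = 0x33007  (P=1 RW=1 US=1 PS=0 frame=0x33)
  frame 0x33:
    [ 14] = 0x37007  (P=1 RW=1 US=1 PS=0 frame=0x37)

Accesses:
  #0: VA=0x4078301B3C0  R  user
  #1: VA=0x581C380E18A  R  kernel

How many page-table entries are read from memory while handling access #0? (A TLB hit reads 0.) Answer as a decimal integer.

Walk each access:
#0 VA=0x4078301B3C0 (r,user):
  lvl0: tbl 0x27, slot 8 ⇒ 0x29007 (P1/RW1/US1/PS0)
  lvl1: tbl 0x29, slot 30 ⇒ 0x2B007 (P1/RW1/US1/PS0)
  lvl2: tbl 0x2B, slot 24 ⇒ 0x2D007 (P1/RW1/US1/PS0)
  lvl3: tbl 0x2D, slot 27 ⇒ 0x2E007 (P1/RW1/US1/PS0)
  → PA=0x2E3C0  (4 entries read)
#1 VA=0x581C380E18A (r,kernel):
  lvl0: tbl 0x27, slot 11 ⇒ 0x30007 (P1/RW1/US1/PS0)
  lvl1: tbl 0x30, slot 7 ⇒ 0x31007 (P1/RW1/US1/PS0)
  lvl2: tbl 0x31, slot 28 ⇒ 0x33007 (P1/RW1/US1/PS0)
  lvl3: tbl 0x33, slot 14 ⇒ 0x37007 (P1/RW1/US1/PS0)
  → PA=0x3718A  (4 entries read)

Entries read for #0: 4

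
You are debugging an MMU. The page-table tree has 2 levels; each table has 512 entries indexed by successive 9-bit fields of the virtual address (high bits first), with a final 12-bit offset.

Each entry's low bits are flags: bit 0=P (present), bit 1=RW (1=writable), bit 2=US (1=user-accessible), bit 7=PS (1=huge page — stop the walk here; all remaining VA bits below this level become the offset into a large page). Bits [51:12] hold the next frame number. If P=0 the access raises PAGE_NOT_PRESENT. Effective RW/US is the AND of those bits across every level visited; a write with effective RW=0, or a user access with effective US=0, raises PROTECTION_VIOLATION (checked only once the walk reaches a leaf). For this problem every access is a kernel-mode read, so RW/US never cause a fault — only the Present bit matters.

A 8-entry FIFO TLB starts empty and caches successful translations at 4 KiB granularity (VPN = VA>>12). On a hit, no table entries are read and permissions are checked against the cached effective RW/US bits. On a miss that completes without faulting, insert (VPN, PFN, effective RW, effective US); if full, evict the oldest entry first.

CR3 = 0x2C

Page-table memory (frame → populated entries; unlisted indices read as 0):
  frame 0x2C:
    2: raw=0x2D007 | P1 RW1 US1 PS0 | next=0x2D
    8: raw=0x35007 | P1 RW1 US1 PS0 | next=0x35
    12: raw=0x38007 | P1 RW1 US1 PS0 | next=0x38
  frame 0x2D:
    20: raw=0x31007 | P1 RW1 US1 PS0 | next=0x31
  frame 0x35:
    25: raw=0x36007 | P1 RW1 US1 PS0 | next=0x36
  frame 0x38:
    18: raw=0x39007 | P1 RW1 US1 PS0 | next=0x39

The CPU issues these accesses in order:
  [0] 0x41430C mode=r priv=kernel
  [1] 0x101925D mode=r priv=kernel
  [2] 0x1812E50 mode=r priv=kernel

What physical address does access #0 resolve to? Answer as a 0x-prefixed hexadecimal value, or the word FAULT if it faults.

Per-access translation:
#0 VA=0x41430C (r,kernel):
  [0] read 0x2C idx=2: raw=0x2D007 flags P=1 W=1 U=1 S=0
  [1] read 0x2D idx=20: raw=0x31007 flags P=1 W=1 U=1 S=0
  ✓ 0x3130C  — 2 lookups
#1 VA=0x101925D (r,kernel):
  [0] read 0x2C idx=8: raw=0x35007 flags P=1 W=1 U=1 S=0
  [1] read 0x35 idx=25: raw=0x36007 flags P=1 W=1 U=1 S=0
  ✓ 0x3625D  — 2 lookups
#2 VA=0x1812E50 (r,kernel):
  [0] read 0x2C idx=12: raw=0x38007 flags P=1 W=1 U=1 S=0
  [1] read 0x38 idx=18: raw=0x39007 flags P=1 W=1 U=1 S=0
  ✓ 0x39E50  — 2 lookups

Access #0 PA: 0x3130C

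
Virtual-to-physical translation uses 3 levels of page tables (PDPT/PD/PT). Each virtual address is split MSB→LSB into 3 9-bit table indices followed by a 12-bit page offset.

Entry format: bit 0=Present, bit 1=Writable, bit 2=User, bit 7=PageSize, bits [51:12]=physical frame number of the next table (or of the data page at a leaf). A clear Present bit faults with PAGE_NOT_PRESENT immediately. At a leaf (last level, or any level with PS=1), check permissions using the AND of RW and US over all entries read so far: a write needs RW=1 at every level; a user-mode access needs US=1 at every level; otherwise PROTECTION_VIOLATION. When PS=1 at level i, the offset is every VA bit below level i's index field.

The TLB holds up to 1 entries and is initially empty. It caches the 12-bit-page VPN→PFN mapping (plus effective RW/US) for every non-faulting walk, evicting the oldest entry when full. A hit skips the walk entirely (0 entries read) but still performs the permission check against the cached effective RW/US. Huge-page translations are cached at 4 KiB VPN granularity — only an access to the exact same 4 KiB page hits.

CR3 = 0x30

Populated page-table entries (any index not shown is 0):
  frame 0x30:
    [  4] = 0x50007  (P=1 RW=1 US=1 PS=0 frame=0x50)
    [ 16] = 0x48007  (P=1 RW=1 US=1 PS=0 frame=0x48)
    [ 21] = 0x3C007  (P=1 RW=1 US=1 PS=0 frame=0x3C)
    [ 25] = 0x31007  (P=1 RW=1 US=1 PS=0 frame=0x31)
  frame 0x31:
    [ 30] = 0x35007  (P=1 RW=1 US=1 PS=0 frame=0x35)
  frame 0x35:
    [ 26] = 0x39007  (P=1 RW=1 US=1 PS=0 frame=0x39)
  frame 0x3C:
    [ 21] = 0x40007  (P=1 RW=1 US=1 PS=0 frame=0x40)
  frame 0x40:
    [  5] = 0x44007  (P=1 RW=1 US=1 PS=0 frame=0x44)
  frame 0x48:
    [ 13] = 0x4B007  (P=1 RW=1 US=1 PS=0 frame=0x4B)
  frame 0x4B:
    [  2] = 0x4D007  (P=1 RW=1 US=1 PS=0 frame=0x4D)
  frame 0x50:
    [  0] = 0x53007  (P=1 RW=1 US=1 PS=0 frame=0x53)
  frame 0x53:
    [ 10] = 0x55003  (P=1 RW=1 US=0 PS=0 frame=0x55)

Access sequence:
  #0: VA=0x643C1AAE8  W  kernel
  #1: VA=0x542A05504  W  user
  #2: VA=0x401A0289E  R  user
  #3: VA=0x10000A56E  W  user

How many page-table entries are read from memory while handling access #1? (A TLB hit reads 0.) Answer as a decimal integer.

Trace:
#0 VA=0x643C1AAE8 (w,kernel):
  [0] read 0x30 idx=25: raw=0x31007 flags P=1 W=1 U=1 S=0
  [1] read 0x31 idx=30: raw=0x35007 flags P=1 W=1 U=1 S=0
  [2] read 0x35 idx=26: raw=0x39007 flags P=1 W=1 U=1 S=0
  → PA=0x39AE8  (3 entries read)
#1 VA=0x542A05504 (w,user):
  [0] read 0x30 idx=21: raw=0x3C007 flags P=1 W=1 U=1 S=0
  [1] read 0x3C idx=21: raw=0x40007 flags P=1 W=1 U=1 S=0
  [2] read 0x40 idx=5: raw=0x44007 flags P=1 W=1 U=1 S=0
  → PA=0x44504  (3 entries read)
#2 VA=0x401A0289E (r,user):
  [0] read 0x30 idx=16: raw=0x48007 flags P=1 W=1 U=1 S=0
  [1] read 0x48 idx=13: raw=0x4B007 flags P=1 W=1 U=1 S=0
  [2] read 0x4B idx=2: raw=0x4D007 flags P=1 W=1 U=1 S=0
  → PA=0x4D89E  (3 entries read)
#3 VA=0x10000A56E (w,user):
  [0] read 0x30 idx=4: raw=0x50007 flags P=1 W=1 U=1 S=0
  [1] read 0x50 idx=0: raw=0x53007 flags P=1 W=1 U=1 S=0
  [2] read 0x53 idx=10: raw=0x55003 flags P=1 W=1 U=0 S=0
  ⇒ fault: PROTECTION_VIOLATION  — 3 lookups

Entries read for #1: 3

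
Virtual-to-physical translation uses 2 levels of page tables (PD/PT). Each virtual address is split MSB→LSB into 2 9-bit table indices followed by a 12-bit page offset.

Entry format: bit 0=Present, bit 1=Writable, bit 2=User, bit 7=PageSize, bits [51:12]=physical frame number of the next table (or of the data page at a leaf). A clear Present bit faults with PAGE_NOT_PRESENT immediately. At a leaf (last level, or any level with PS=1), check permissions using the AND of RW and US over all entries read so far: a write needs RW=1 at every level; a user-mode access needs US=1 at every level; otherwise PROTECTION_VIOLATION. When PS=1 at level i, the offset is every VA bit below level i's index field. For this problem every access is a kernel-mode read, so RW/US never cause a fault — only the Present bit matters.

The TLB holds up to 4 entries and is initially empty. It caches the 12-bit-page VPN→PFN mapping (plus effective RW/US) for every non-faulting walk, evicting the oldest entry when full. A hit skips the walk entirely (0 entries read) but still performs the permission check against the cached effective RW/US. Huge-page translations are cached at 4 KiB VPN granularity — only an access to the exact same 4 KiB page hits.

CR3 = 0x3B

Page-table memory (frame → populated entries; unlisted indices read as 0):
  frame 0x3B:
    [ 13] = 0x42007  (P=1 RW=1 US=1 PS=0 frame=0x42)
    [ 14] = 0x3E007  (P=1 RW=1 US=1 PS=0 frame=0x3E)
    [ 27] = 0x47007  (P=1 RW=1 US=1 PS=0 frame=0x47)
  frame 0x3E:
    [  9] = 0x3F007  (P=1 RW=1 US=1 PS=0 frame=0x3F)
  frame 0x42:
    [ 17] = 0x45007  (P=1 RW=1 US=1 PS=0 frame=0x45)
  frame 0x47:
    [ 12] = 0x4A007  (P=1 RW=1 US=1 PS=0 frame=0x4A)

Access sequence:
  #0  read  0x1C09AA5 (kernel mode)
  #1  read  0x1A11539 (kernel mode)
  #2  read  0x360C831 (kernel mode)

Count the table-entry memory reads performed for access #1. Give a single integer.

Trace:
#0 VA=0x1C09AA5 (r,kernel):
  L0: frame=0x3B idx=14 entry=0x3E007 [P=1 RW=1 US=1 PS=0]
  L1: frame=0x3E idx=9 entry=0x3F007 [P=1 RW=1 US=1 PS=0]
  ✓ 0x3FAA5  — 2 lookups
#1 VA=0x1A11539 (r,kernel):
  L0: frame=0x3B idx=13 entry=0x42007 [P=1 RW=1 US=1 PS=0]
  L1: frame=0x42 idx=17 entry=0x45007 [P=1 RW=1 US=1 PS=0]
  ✓ 0x45539  — 2 lookups
#2 VA=0x360C831 (r,kernel):
  L0: frame=0x3B idx=27 entry=0x47007 [P=1 RW=1 US=1 PS=0]
  L1: frame=0x47 idx=12 entry=0x4A007 [P=1 RW=1 US=1 PS=0]
  ✓ 0x4A831  — 2 lookups

Entries read for #1: 2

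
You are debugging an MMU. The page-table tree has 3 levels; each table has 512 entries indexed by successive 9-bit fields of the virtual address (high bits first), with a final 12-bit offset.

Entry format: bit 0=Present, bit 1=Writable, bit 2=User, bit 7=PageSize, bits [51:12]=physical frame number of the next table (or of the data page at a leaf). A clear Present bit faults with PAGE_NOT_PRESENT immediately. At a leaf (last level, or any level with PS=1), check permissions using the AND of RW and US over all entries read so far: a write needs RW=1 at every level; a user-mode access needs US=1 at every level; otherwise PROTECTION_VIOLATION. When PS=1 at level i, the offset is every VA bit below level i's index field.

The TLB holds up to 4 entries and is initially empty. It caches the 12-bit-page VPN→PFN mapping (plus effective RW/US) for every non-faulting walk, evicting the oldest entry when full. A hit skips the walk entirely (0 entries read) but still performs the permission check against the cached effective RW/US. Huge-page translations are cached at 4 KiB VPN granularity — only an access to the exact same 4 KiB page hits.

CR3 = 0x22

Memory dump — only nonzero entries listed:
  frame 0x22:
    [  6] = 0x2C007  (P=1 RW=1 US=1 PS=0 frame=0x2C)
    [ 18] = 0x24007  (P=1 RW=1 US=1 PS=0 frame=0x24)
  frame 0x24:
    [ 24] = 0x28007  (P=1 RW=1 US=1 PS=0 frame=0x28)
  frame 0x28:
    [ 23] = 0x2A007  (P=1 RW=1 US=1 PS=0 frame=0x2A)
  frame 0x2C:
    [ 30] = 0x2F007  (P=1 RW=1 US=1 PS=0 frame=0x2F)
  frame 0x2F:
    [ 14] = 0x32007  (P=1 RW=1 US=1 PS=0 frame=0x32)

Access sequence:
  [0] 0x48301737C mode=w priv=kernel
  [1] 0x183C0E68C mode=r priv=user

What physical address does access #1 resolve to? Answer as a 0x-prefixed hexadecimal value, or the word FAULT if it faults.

Trace:
#0 VA=0x48301737C (w,kernel):
  lvl0: tbl 0x22, slot 18 ⇒ 0x24007 (P1/RW1/US1/PS0)
  lvl1: tbl 0x24, slot 24 ⇒ 0x28007 (P1/RW1/US1/PS0)
  lvl2: tbl 0x28, slot 23 ⇒ 0x2A007 (P1/RW1/US1/PS0)
  ⇒ phys 0x2A37C  [3 reads]
#1 VA=0x183C0E68C (r,user):
  lvl0: tbl 0x22, slot 6 ⇒ 0x2C007 (P1/RW1/US1/PS0)
  lvl1: tbl 0x2C, slot 30 ⇒ 0x2F007 (P1/RW1/US1/PS0)
  lvl2: tbl 0x2F, slot 14 ⇒ 0x32007 (P1/RW1/US1/PS0)
  ⇒ phys 0x3268C  [3 reads]

Access #1 PA: 0x3268C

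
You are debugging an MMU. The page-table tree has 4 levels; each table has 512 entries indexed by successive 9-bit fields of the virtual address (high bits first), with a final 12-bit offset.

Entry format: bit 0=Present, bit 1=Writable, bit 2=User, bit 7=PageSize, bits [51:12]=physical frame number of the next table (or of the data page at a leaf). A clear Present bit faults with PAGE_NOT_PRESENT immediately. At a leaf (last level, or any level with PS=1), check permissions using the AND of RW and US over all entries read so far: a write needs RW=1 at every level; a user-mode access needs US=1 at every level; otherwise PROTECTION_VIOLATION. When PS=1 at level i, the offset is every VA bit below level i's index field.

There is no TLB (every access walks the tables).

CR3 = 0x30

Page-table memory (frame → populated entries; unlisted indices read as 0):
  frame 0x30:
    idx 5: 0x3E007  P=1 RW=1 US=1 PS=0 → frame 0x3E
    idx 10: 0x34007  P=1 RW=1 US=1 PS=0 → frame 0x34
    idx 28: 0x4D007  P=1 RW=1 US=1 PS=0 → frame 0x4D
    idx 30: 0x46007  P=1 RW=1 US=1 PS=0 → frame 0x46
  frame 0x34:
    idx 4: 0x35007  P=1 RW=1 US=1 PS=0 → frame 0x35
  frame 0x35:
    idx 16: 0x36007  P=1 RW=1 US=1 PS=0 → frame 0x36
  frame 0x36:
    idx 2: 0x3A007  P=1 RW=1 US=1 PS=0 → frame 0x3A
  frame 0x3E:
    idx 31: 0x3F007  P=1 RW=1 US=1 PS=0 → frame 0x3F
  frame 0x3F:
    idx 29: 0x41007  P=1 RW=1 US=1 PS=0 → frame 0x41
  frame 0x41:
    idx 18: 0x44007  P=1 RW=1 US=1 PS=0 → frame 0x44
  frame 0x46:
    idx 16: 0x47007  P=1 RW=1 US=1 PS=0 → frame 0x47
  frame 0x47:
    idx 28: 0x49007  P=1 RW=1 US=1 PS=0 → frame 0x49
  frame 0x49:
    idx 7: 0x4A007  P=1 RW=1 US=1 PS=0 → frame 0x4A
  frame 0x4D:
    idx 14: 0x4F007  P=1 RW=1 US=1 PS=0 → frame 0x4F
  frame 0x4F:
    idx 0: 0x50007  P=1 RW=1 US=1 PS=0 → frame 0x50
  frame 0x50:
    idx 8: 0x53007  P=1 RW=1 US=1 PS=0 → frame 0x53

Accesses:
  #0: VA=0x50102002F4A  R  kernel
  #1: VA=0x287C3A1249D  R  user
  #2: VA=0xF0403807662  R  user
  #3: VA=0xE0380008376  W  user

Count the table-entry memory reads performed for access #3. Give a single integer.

Per-access translation:
#0 VA=0x50102002F4A (r,kernel):
  [0] read 0x30 idx=10: raw=0x34007 flags P=1 W=1 U=1 S=0
  [1] read 0x34 idx=4: raw=0x35007 flags P=1 W=1 U=1 S=0
  [2] read 0x35 idx=16: raw=0x36007 flags P=1 W=1 U=1 S=0
  [3] read 0x36 idx=2: raw=0x3A007 flags P=1 W=1 U=1 S=0
  → PA=0x3AF4A  (4 entries read)
#1 VA=0x287C3A1249D (r,user):
  [0] read 0x30 idx=5: raw=0x3E007 flags P=1 W=1 U=1 S=0
  [1] read 0x3E idx=31: raw=0x3F007 flags P=1 W=1 U=1 S=0
  [2] read 0x3F idx=29: raw=0x41007 flags P=1 W=1 U=1 S=0
  [3] read 0x41 idx=18: raw=0x44007 flags P=1 W=1 U=1 S=0
  → PA=0x4449D  (4 entries read)
#2 VA=0xF0403807662 (r,user):
  [0] read 0x30 idx=30: raw=0x46007 flags P=1 W=1 U=1 S=0
  [1] read 0x46 idx=16: raw=0x47007 flags P=1 W=1 U=1 S=0
  [2] read 0x47 idx=28: raw=0x49007 flags P=1 W=1 U=1 S=0
  [3] read 0x49 idx=7: raw=0x4A007 flags P=1 W=1 U=1 S=0
  → PA=0x4A662  (4 entries read)
#3 VA=0xE0380008376 (w,user):
  [0] read 0x30 idx=28: raw=0x4D007 flags P=1 W=1 U=1 S=0
  [1] read 0x4D idx=14: raw=0x4F007 flags P=1 W=1 U=1 S=0
  [2] read 0x4F idx=0: raw=0x50007 flags P=1 W=1 U=1 S=0
  [3] read 0x50 idx=8: raw=0x53007 flags P=1 W=1 U=1 S=0
  → PA=0x53376  (4 entries read)

Entries read for #3: 4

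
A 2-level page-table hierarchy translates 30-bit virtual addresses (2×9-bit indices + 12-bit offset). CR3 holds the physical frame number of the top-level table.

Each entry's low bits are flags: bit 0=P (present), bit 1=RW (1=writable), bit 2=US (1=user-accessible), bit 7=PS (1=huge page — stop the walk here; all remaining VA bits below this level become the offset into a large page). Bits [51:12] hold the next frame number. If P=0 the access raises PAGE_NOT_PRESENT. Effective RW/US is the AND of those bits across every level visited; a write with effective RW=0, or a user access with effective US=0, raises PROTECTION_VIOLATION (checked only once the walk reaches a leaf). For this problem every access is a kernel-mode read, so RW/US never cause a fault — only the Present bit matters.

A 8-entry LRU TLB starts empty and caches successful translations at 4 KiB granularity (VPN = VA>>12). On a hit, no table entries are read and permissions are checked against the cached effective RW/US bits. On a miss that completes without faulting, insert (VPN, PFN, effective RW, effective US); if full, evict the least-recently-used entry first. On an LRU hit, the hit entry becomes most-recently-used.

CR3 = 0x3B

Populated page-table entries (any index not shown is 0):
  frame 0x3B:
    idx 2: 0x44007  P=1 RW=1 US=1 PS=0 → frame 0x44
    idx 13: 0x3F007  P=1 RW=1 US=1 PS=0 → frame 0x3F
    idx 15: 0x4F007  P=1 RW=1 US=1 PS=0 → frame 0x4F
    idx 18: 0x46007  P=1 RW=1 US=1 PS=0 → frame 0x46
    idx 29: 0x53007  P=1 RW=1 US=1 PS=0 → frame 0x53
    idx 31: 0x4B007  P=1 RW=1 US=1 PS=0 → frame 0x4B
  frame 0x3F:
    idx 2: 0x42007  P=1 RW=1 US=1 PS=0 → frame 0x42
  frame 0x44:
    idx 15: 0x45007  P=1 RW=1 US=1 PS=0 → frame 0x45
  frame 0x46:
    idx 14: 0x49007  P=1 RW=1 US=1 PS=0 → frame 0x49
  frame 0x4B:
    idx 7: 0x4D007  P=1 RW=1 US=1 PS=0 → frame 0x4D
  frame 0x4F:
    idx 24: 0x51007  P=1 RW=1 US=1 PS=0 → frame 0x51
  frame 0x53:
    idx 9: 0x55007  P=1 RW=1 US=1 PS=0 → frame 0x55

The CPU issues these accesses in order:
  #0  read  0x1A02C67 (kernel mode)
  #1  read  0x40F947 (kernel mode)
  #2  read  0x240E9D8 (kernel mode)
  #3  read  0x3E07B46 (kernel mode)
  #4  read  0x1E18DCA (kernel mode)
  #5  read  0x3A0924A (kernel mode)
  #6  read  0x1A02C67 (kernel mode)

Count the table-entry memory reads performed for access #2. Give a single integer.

Trace:
#0 VA=0x1A02C67 (r,kernel):
  L0 @0x3B[13] → 0x3F007  P=1,RW=1,US=1,PS=0
  L1 @0x3F[2] → 0x42007  P=1,RW=1,US=1,PS=0
  ✓ 0x42C67  — 2 lookups
#1 VA=0x40F947 (r,kernel):
  L0 @0x3B[2] → 0x44007  P=1,RW=1,US=1,PS=0
  L1 @0x44[15] → 0x45007  P=1,RW=1,US=1,PS=0
  ✓ 0x45947  — 2 lookups
#2 VA=0x240E9D8 (r,kernel):
  L0 @0x3B[18] → 0x46007  P=1,RW=1,US=1,PS=0
  L1 @0x46[14] → 0x49007  P=1,RW=1,US=1,PS=0
  ✓ 0x499D8  — 2 lookups
#3 VA=0x3E07B46 (r,kernel):
  L0 @0x3B[31] → 0x4B007  P=1,RW=1,US=1,PS=0
  L1 @0x4B[7] → 0x4D007  P=1,RW=1,US=1,PS=0
  ✓ 0x4DB46  — 2 lookups
#4 VA=0x1E18DCA (r,kernel):
  L0 @0x3B[15] → 0x4F007  P=1,RW=1,US=1,PS=0
  L1 @0x4F[24] → 0x51007  P=1,RW=1,US=1,PS=0
  ✓ 0x51DCA  — 2 lookups
#5 VA=0x3A0924A (r,kernel):
  L0 @0x3B[29] → 0x53007  P=1,RW=1,US=1,PS=0
  L1 @0x53[9] → 0x55007  P=1,RW=1,US=1,PS=0
  ✓ 0x5524A  — 2 lookups
#6 VA=0x1A02C67 (r,kernel):
  TLB hit vpn=0x1A02 → PA=0x42C67

Entries read for #2: 2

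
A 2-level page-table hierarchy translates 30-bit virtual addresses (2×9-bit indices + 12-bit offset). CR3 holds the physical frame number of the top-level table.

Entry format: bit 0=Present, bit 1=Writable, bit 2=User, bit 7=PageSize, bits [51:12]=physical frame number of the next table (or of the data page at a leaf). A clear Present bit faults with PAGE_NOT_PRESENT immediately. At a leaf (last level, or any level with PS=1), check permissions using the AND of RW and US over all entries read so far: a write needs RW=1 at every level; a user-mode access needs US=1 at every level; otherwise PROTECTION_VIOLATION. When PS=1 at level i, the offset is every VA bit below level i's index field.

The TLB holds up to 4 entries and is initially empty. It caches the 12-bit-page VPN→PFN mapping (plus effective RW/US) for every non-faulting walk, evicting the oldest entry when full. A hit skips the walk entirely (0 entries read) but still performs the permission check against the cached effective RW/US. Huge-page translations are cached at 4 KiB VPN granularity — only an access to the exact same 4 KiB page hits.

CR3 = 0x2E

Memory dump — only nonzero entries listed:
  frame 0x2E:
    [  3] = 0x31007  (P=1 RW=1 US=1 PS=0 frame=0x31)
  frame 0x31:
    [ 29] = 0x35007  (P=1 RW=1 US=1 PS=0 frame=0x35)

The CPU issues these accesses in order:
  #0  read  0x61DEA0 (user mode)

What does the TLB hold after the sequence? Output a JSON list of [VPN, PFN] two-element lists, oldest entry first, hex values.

Per-access translation:
#0 VA=0x61DEA0 (r,user):
  [0] read 0x2E idx=3: raw=0x31007 flags P=1 W=1 U=1 S=0
  [1] read 0x31 idx=29: raw=0x35007 flags P=1 W=1 U=1 S=0
  ⇒ phys 0x35EA0  [2 reads]

TLB: [["0x61D", "0x35"]]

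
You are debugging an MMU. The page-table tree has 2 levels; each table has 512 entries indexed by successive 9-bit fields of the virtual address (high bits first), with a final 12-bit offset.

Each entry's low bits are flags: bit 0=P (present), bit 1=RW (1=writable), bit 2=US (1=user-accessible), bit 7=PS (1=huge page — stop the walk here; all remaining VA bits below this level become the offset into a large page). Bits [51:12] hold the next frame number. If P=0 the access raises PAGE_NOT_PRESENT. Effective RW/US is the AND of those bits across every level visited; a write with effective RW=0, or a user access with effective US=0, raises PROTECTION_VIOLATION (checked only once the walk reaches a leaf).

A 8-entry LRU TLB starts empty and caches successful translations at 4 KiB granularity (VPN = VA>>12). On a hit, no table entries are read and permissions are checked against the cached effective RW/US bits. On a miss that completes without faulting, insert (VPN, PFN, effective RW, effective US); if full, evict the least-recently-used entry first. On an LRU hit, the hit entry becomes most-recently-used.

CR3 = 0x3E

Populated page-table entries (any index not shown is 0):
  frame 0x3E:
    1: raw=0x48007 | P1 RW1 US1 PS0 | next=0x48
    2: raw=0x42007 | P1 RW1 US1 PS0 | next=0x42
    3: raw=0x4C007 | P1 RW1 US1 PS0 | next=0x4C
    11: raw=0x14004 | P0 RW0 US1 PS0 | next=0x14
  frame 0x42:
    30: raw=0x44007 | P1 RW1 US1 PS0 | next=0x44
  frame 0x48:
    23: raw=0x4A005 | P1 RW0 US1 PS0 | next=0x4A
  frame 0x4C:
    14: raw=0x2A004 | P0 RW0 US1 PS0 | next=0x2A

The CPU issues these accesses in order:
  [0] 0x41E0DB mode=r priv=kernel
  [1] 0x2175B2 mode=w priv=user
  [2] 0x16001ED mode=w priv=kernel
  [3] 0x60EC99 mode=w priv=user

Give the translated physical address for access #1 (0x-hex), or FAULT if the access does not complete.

Walk each access:
#0 VA=0x41E0DB (r,kernel):
  lvl0: tbl 0x3E, slot 2 ⇒ 0x42007 (P1/RW1/US1/PS0)
  lvl1: tbl 0x42, slot 30 ⇒ 0x44007 (P1/RW1/US1/PS0)
  ✓ 0x440DB  — 2 lookups
#1 VA=0x2175B2 (w,user):
  lvl0: tbl 0x3E, slot 1 ⇒ 0x48007 (P1/RW1/US1/PS0)
  lvl1: tbl 0x48, slot 23 ⇒ 0x4A005 (P1/RW0/US1/PS0)
  ✗ PROTECTION_VIOLATION  [2 reads]
#2 VA=0x16001ED (w,kernel):
  lvl0: tbl 0x3E, slot 11 ⇒ 0x14004 (P0/RW0/US1/PS0)
  ✗ PAGE_NOT_PRESENT  [1 reads]
#3 VA=0x60EC99 (w,user):
  lvl0: tbl 0x3E, slot 3 ⇒ 0x4C007 (P1/RW1/US1/PS0)
  lvl1: tbl 0x4C, slot 14 ⇒ 0x2A004 (P0/RW0/US1/PS0)
  ✗ PAGE_NOT_PRESENT  [2 reads]

Access #1 PA: FAULT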